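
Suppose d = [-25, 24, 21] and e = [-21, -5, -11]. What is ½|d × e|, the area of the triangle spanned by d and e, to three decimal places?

483.109

i: 24·(-11) - 21·(-5) = -264 - (-105) = -159
j: 21·(-21) - (-25)·(-11) = -441 - 275 = -716
k: (-25)·(-5) - 24·(-21) = 125 - (-504) = 629
d × e = (-159, -716, 629)
|d × e| = √((-159)² + (-716)² + 629²) = √933578 ≈ 966.2184
area = ½ · 966.2184 ≈ 483.109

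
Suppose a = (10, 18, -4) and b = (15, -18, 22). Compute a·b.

a · b = 10·15 + 18·(-18) + (-4)·22 = 150 - 324 - 88 = -262

-262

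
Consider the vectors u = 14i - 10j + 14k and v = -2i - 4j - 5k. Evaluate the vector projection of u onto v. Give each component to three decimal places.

u · v = 14·(-2) + (-10)·(-4) + 14·(-5) = -28 + 40 - 70 = -58
|v|² = 4 + 16 + 25 = 45
proj_v u = (-58/45) · (-2, -4, -5) ≈ (2.578, 5.156, 6.444)

(2.578, 5.156, 6.444)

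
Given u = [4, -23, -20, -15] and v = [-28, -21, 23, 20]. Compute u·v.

-389

u · v = 4·(-28) + (-23)·(-21) + (-20)·23 + (-15)·20 = -112 + 483 - 460 - 300 = -389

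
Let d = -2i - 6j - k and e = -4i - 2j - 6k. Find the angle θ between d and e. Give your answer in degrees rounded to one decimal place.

57.1

d · e = (-2)·(-4) + (-6)·(-2) + (-1)·(-6) = 8 + 12 + 6 = 26
|d|² = 4 + 36 + 1 = 41,  |d| = √41 ≈ 6.403124
|e|² = 16 + 4 + 36 = 56,  |e| = √56 ≈ 7.483315
cos θ = 26 / (6.403124 · 7.483315) ≈ 0.54261
θ = arccos(0.54261) ≈ 57.1°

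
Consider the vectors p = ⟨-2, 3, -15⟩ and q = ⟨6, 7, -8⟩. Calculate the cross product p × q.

(81, -106, -32)

i: 3·(-8) - (-15)·7 = -24 - (-105) = 81
j: (-15)·6 - (-2)·(-8) = -90 - 16 = -106
k: (-2)·7 - 3·6 = -14 - 18 = -32
p × q = (81, -106, -32)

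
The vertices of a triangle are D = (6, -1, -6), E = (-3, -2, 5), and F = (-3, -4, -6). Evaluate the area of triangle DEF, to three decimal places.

52.948

DE = (-9, -1, 11),  DF = (-9, -3, 0)
i: (-1)·0 - 11·(-3) = 0 - (-33) = 33
j: 11·(-9) - (-9)·0 = -99 - 0 = -99
k: (-9)·(-3) - (-1)·(-9) = 27 - 9 = 18
DE × DF = (33, -99, 18)
|DE × DF| = √11214 ≈ 105.8962
area = ½ · 105.8962 ≈ 52.948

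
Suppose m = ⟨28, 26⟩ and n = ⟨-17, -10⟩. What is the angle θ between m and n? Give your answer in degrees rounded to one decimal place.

167.6

m · n = 28·(-17) + 26·(-10) = -476 - 260 = -736
|m|² = 784 + 676 = 1460,  |m| = √1460 ≈ 38.209946
|n|² = 289 + 100 = 389,  |n| = √389 ≈ 19.723083
cos θ = -736 / (38.209946 · 19.723083) ≈ -0.97662
θ = arccos(-0.97662) ≈ 167.6°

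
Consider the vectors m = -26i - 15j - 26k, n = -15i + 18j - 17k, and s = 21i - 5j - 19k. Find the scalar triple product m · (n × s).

n × s:
i: 18·(-19) - (-17)·(-5) = -342 - 85 = -427
j: (-17)·21 - (-15)·(-19) = -357 - 285 = -642
k: (-15)·(-5) - 18·21 = 75 - 378 = -303
n × s = (-427, -642, -303)
m · (n × s) = (-26)·(-427) + (-15)·(-642) + (-26)·(-303) = 11102 + 9630 + 7878 = 28610

28610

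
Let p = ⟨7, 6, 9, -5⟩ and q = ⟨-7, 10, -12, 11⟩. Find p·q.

-152

p · q = 7·(-7) + 6·10 + 9·(-12) + (-5)·11 = -49 + 60 - 108 - 55 = -152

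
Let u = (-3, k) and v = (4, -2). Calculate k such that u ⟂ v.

-6

u · v = (-3)·4 + k·(-2) = -12 - 2k
Set equal to 0: -2k = 12, so k = -6.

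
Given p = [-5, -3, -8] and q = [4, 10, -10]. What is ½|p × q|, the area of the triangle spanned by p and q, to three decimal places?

71.183

i: (-3)·(-10) - (-8)·10 = 30 - (-80) = 110
j: (-8)·4 - (-5)·(-10) = -32 - 50 = -82
k: (-5)·10 - (-3)·4 = -50 - (-12) = -38
p × q = (110, -82, -38)
|p × q| = √(110² + (-82)² + (-38)²) = √20268 ≈ 142.3657
area = ½ · 142.3657 ≈ 71.183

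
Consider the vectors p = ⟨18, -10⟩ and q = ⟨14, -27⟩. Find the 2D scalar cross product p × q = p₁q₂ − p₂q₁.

18·(-27) - (-10)·14 = -486 - (-140) = -346

-346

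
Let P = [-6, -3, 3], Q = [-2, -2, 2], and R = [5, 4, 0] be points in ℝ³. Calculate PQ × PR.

PQ = (4, 1, -1)
PR = (11, 7, -3)
i: 1·(-3) - (-1)·7 = -3 - (-7) = 4
j: (-1)·11 - 4·(-3) = -11 - (-12) = 1
k: 4·7 - 1·11 = 28 - 11 = 17
PQ × PR = (4, 1, 17)

(4, 1, 17)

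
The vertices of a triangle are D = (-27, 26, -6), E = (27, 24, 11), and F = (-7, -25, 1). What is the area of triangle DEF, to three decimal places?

1422.572

DE = (54, -2, 17),  DF = (20, -51, 7)
i: (-2)·7 - 17·(-51) = -14 - (-867) = 853
j: 17·20 - 54·7 = 340 - 378 = -38
k: 54·(-51) - (-2)·20 = -2754 - (-40) = -2714
DE × DF = (853, -38, -2714)
|DE × DF| = √8094849 ≈ 2845.1448
area = ½ · 2845.1448 ≈ 1422.572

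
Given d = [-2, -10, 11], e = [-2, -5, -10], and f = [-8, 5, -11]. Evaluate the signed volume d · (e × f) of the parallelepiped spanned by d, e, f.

e × f:
i: (-5)·(-11) - (-10)·5 = 55 - (-50) = 105
j: (-10)·(-8) - (-2)·(-11) = 80 - 22 = 58
k: (-2)·5 - (-5)·(-8) = -10 - 40 = -50
e × f = (105, 58, -50)
d · (e × f) = (-2)·105 + (-10)·58 + 11·(-50) = -210 - 580 - 550 = -1340

-1340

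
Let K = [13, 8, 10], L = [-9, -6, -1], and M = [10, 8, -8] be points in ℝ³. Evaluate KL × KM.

KL = (-22, -14, -11)
KM = (-3, 0, -18)
i: (-14)·(-18) - (-11)·0 = 252 - 0 = 252
j: (-11)·(-3) - (-22)·(-18) = 33 - 396 = -363
k: (-22)·0 - (-14)·(-3) = 0 - 42 = -42
KL × KM = (252, -363, -42)

(252, -363, -42)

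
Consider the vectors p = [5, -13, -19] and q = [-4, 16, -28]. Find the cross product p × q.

i: (-13)·(-28) - (-19)·16 = 364 - (-304) = 668
j: (-19)·(-4) - 5·(-28) = 76 - (-140) = 216
k: 5·16 - (-13)·(-4) = 80 - 52 = 28
p × q = (668, 216, 28)

(668, 216, 28)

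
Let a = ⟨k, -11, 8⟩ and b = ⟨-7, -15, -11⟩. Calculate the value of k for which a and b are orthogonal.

11

a · b = k·(-7) + (-11)·(-15) + 8·(-11) = 77 - 7k
Set equal to 0: -7k = -77, so k = 11.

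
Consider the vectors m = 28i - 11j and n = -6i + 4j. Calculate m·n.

-212

m · n = 28·(-6) + (-11)·4 = -168 - 44 = -212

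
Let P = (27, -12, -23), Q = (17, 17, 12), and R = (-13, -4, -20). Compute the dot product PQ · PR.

PQ = Q − P = (-10, 29, 35)
PR = R − P = (-40, 8, 3)
PQ · PR = (-10)·(-40) + 29·8 + 35·3 = 400 + 232 + 105 = 737

737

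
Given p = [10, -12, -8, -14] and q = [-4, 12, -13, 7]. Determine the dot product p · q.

p · q = 10·(-4) + (-12)·12 + (-8)·(-13) + (-14)·7 = -40 - 144 + 104 - 98 = -178

-178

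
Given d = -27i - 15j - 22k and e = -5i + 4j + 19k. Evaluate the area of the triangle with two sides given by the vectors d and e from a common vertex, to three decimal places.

339.274

i: (-15)·19 - (-22)·4 = -285 - (-88) = -197
j: (-22)·(-5) - (-27)·19 = 110 - (-513) = 623
k: (-27)·4 - (-15)·(-5) = -108 - 75 = -183
d × e = (-197, 623, -183)
|d × e| = √((-197)² + 623² + (-183)²) = √460427 ≈ 678.5477
area = ½ · 678.5477 ≈ 339.274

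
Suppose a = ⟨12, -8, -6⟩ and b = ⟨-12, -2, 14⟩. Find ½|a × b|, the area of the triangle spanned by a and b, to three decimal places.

i: (-8)·14 - (-6)·(-2) = -112 - 12 = -124
j: (-6)·(-12) - 12·14 = 72 - 168 = -96
k: 12·(-2) - (-8)·(-12) = -24 - 96 = -120
a × b = (-124, -96, -120)
|a × b| = √((-124)² + (-96)² + (-120)²) = √38992 ≈ 197.4639
area = ½ · 197.4639 ≈ 98.732

98.732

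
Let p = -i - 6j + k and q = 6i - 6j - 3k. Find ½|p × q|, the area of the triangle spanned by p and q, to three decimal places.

i: (-6)·(-3) - 1·(-6) = 18 - (-6) = 24
j: 1·6 - (-1)·(-3) = 6 - 3 = 3
k: (-1)·(-6) - (-6)·6 = 6 - (-36) = 42
p × q = (24, 3, 42)
|p × q| = √(24² + 3² + 42²) = √2349 ≈ 48.4665
area = ½ · 48.4665 ≈ 24.233

24.233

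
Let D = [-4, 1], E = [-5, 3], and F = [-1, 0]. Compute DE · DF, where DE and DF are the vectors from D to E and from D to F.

-5

DE = E − D = (-1, 2)
DF = F − D = (3, -1)
DE · DF = (-1)·3 + 2·(-1) = -3 - 2 = -5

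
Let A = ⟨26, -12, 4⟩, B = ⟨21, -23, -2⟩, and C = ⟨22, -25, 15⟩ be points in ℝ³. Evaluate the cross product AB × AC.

AB = (-5, -11, -6)
AC = (-4, -13, 11)
i: (-11)·11 - (-6)·(-13) = -121 - 78 = -199
j: (-6)·(-4) - (-5)·11 = 24 - (-55) = 79
k: (-5)·(-13) - (-11)·(-4) = 65 - 44 = 21
AB × AC = (-199, 79, 21)

(-199, 79, 21)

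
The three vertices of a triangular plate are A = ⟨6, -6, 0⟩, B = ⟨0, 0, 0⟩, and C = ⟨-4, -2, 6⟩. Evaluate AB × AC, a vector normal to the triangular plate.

AB = (-6, 6, 0)
AC = (-10, 4, 6)
i: 6·6 - 0·4 = 36 - 0 = 36
j: 0·(-10) - (-6)·6 = 0 - (-36) = 36
k: (-6)·4 - 6·(-10) = -24 - (-60) = 36
AB × AC = (36, 36, 36)

(36, 36, 36)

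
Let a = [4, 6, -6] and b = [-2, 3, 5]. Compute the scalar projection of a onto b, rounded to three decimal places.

-3.244

a · b = 4·(-2) + 6·3 + (-6)·5 = -8 + 18 - 30 = -20
|b| = √(4 + 9 + 25) = √38 ≈ 6.1644
comp_b a = -20 / √38 ≈ -3.244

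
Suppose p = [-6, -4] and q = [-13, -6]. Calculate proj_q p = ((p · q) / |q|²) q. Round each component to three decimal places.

p · q = (-6)·(-13) + (-4)·(-6) = 78 + 24 = 102
|q|² = 169 + 36 = 205
proj_q p = (102/205) · (-13, -6) ≈ (-6.468, -2.985)

(-6.468, -2.985)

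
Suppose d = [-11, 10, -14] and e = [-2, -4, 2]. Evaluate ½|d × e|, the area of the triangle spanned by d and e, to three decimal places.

44.418

i: 10·2 - (-14)·(-4) = 20 - 56 = -36
j: (-14)·(-2) - (-11)·2 = 28 - (-22) = 50
k: (-11)·(-4) - 10·(-2) = 44 - (-20) = 64
d × e = (-36, 50, 64)
|d × e| = √((-36)² + 50² + 64²) = √7892 ≈ 88.8369
area = ½ · 88.8369 ≈ 44.418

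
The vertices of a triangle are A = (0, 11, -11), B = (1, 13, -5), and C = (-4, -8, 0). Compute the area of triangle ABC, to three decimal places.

AB = (1, 2, 6),  AC = (-4, -19, 11)
i: 2·11 - 6·(-19) = 22 - (-114) = 136
j: 6·(-4) - 1·11 = -24 - 11 = -35
k: 1·(-19) - 2·(-4) = -19 - (-8) = -11
AB × AC = (136, -35, -11)
|AB × AC| = √19842 ≈ 140.8616
area = ½ · 140.8616 ≈ 70.431

70.431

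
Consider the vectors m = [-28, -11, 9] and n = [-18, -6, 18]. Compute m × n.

i: (-11)·18 - 9·(-6) = -198 - (-54) = -144
j: 9·(-18) - (-28)·18 = -162 - (-504) = 342
k: (-28)·(-6) - (-11)·(-18) = 168 - 198 = -30
m × n = (-144, 342, -30)

(-144, 342, -30)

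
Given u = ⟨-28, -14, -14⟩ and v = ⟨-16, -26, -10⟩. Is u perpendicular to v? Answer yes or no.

u · v = (-28)·(-16) + (-14)·(-26) + (-14)·(-10) = 448 + 364 + 140 = 952
Nonzero, so the vectors are not orthogonal.

no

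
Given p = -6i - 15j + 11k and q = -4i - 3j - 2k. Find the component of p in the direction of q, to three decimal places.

8.728

p · q = (-6)·(-4) + (-15)·(-3) + 11·(-2) = 24 + 45 - 22 = 47
|q| = √(16 + 9 + 4) = √29 ≈ 5.3852
comp_q p = 47 / √29 ≈ 8.728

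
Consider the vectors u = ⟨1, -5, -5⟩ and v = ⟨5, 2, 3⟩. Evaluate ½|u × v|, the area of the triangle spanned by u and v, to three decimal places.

19.609

i: (-5)·3 - (-5)·2 = -15 - (-10) = -5
j: (-5)·5 - 1·3 = -25 - 3 = -28
k: 1·2 - (-5)·5 = 2 - (-25) = 27
u × v = (-5, -28, 27)
|u × v| = √((-5)² + (-28)² + 27²) = √1538 ≈ 39.2173
area = ½ · 39.2173 ≈ 19.609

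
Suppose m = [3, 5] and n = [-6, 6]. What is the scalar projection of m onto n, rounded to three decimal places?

1.414

m · n = 3·(-6) + 5·6 = -18 + 30 = 12
|n| = √(36 + 36) = √72 ≈ 8.4853
comp_n m = 12 / √72 ≈ 1.414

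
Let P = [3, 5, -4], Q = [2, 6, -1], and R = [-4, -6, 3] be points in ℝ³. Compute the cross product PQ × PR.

(40, -14, 18)

PQ = (-1, 1, 3)
PR = (-7, -11, 7)
i: 1·7 - 3·(-11) = 7 - (-33) = 40
j: 3·(-7) - (-1)·7 = -21 - (-7) = -14
k: (-1)·(-11) - 1·(-7) = 11 - (-7) = 18
PQ × PR = (40, -14, 18)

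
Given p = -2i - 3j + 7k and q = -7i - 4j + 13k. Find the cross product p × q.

i: (-3)·13 - 7·(-4) = -39 - (-28) = -11
j: 7·(-7) - (-2)·13 = -49 - (-26) = -23
k: (-2)·(-4) - (-3)·(-7) = 8 - 21 = -13
p × q = (-11, -23, -13)

(-11, -23, -13)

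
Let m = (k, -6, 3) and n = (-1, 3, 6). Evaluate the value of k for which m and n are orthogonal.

m · n = k·(-1) + (-6)·3 + 3·6 = 0 - 1k
Set equal to 0: -1k = 0, so k = 0.

0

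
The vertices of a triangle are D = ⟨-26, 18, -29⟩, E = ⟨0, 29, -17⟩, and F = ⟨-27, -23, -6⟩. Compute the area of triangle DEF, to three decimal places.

714.169

DE = (26, 11, 12),  DF = (-1, -41, 23)
i: 11·23 - 12·(-41) = 253 - (-492) = 745
j: 12·(-1) - 26·23 = -12 - 598 = -610
k: 26·(-41) - 11·(-1) = -1066 - (-11) = -1055
DE × DF = (745, -610, -1055)
|DE × DF| = √2040150 ≈ 1428.3382
area = ½ · 1428.3382 ≈ 714.169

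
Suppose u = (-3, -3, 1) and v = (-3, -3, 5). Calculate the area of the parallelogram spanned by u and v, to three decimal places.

16.971

i: (-3)·5 - 1·(-3) = -15 - (-3) = -12
j: 1·(-3) - (-3)·5 = -3 - (-15) = 12
k: (-3)·(-3) - (-3)·(-3) = 9 - 9 = 0
u × v = (-12, 12, 0)
|u × v| = √((-12)² + 12² + 0²) = √288 ≈ 16.9706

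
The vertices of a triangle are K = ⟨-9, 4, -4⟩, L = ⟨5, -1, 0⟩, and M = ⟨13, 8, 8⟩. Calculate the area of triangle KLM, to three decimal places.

99.664

KL = (14, -5, 4),  KM = (22, 4, 12)
i: (-5)·12 - 4·4 = -60 - 16 = -76
j: 4·22 - 14·12 = 88 - 168 = -80
k: 14·4 - (-5)·22 = 56 - (-110) = 166
KL × KM = (-76, -80, 166)
|KL × KM| = √39732 ≈ 199.3289
area = ½ · 199.3289 ≈ 99.664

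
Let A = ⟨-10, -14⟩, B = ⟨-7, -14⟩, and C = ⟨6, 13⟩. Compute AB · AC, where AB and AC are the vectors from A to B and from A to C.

48

AB = B − A = (3, 0)
AC = C − A = (16, 27)
AB · AC = 3·16 + 0·27 = 48 + 0 = 48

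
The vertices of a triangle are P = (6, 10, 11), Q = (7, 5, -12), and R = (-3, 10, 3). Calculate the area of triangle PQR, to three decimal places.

111.636

PQ = (1, -5, -23),  PR = (-9, 0, -8)
i: (-5)·(-8) - (-23)·0 = 40 - 0 = 40
j: (-23)·(-9) - 1·(-8) = 207 - (-8) = 215
k: 1·0 - (-5)·(-9) = 0 - 45 = -45
PQ × PR = (40, 215, -45)
|PQ × PR| = √49850 ≈ 223.2711
area = ½ · 223.2711 ≈ 111.636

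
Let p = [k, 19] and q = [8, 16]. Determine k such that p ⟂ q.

p · q = k·8 + 19·16 = 304 + 8k
Set equal to 0: 8k = -304, so k = -38.

-38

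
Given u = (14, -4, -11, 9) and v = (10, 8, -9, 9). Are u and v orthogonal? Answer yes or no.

u · v = 14·10 + (-4)·8 + (-11)·(-9) + 9·9 = 140 - 32 + 99 + 81 = 288
Nonzero, so the vectors are not orthogonal.

no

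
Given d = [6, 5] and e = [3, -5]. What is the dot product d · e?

d · e = 6·3 + 5·(-5) = 18 - 25 = -7

-7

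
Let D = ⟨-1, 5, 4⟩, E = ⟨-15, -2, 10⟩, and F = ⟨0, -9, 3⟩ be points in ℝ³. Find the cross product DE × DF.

(91, -8, 203)

DE = (-14, -7, 6)
DF = (1, -14, -1)
i: (-7)·(-1) - 6·(-14) = 7 - (-84) = 91
j: 6·1 - (-14)·(-1) = 6 - 14 = -8
k: (-14)·(-14) - (-7)·1 = 196 - (-7) = 203
DE × DF = (91, -8, 203)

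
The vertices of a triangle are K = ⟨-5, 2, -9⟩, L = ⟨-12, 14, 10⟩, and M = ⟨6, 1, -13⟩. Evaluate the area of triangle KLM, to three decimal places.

KL = (-7, 12, 19),  KM = (11, -1, -4)
i: 12·(-4) - 19·(-1) = -48 - (-19) = -29
j: 19·11 - (-7)·(-4) = 209 - 28 = 181
k: (-7)·(-1) - 12·11 = 7 - 132 = -125
KL × KM = (-29, 181, -125)
|KL × KM| = √49227 ≈ 221.8716
area = ½ · 221.8716 ≈ 110.936

110.936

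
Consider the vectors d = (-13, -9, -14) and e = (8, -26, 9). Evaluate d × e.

i: (-9)·9 - (-14)·(-26) = -81 - 364 = -445
j: (-14)·8 - (-13)·9 = -112 - (-117) = 5
k: (-13)·(-26) - (-9)·8 = 338 - (-72) = 410
d × e = (-445, 5, 410)

(-445, 5, 410)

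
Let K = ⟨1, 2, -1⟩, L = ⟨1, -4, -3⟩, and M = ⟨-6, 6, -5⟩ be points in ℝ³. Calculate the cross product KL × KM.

KL = (0, -6, -2)
KM = (-7, 4, -4)
i: (-6)·(-4) - (-2)·4 = 24 - (-8) = 32
j: (-2)·(-7) - 0·(-4) = 14 - 0 = 14
k: 0·4 - (-6)·(-7) = 0 - 42 = -42
KL × KM = (32, 14, -42)

(32, 14, -42)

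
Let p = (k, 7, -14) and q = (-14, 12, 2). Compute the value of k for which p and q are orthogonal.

4

p · q = k·(-14) + 7·12 + (-14)·2 = 56 - 14k
Set equal to 0: -14k = -56, so k = 4.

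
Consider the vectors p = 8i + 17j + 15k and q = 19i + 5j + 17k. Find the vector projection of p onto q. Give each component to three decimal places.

(13.849, 3.644, 12.391)

p · q = 8·19 + 17·5 + 15·17 = 152 + 85 + 255 = 492
|q|² = 361 + 25 + 289 = 675
proj_q p = (492/675) · (19, 5, 17) ≈ (13.849, 3.644, 12.391)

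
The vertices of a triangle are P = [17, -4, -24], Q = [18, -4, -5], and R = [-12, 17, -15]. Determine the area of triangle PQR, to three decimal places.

PQ = (1, 0, 19),  PR = (-29, 21, 9)
i: 0·9 - 19·21 = 0 - 399 = -399
j: 19·(-29) - 1·9 = -551 - 9 = -560
k: 1·21 - 0·(-29) = 21 - 0 = 21
PQ × PR = (-399, -560, 21)
|PQ × PR| = √473242 ≈ 687.9259
area = ½ · 687.9259 ≈ 343.963

343.963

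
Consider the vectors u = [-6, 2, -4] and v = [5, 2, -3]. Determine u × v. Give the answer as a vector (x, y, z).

i: 2·(-3) - (-4)·2 = -6 - (-8) = 2
j: (-4)·5 - (-6)·(-3) = -20 - 18 = -38
k: (-6)·2 - 2·5 = -12 - 10 = -22
u × v = (2, -38, -22)

(2, -38, -22)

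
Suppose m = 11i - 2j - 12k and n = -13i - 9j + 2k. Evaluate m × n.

(-112, 134, -125)

i: (-2)·2 - (-12)·(-9) = -4 - 108 = -112
j: (-12)·(-13) - 11·2 = 156 - 22 = 134
k: 11·(-9) - (-2)·(-13) = -99 - 26 = -125
m × n = (-112, 134, -125)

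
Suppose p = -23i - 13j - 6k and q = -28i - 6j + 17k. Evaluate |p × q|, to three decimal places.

i: (-13)·17 - (-6)·(-6) = -221 - 36 = -257
j: (-6)·(-28) - (-23)·17 = 168 - (-391) = 559
k: (-23)·(-6) - (-13)·(-28) = 138 - 364 = -226
p × q = (-257, 559, -226)
|p × q| = √((-257)² + 559² + (-226)²) = √429606 ≈ 655.4434

655.443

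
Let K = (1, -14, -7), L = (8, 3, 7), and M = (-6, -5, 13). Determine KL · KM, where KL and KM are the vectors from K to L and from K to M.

384

KL = L − K = (7, 17, 14)
KM = M − K = (-7, 9, 20)
KL · KM = 7·(-7) + 17·9 + 14·20 = -49 + 153 + 280 = 384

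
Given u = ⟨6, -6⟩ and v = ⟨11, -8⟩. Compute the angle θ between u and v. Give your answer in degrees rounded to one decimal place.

u · v = 6·11 + (-6)·(-8) = 66 + 48 = 114
|u|² = 36 + 36 = 72,  |u| = √72 ≈ 8.485281
|v|² = 121 + 64 = 185,  |v| = √185 ≈ 13.601471
cos θ = 114 / (8.485281 · 13.601471) ≈ 0.98776
θ = arccos(0.98776) ≈ 9.0°

9.0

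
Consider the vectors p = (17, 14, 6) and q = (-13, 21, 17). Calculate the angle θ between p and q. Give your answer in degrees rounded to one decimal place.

p · q = 17·(-13) + 14·21 + 6·17 = -221 + 294 + 102 = 175
|p|² = 289 + 196 + 36 = 521,  |p| = √521 ≈ 22.825424
|q|² = 169 + 441 + 289 = 899,  |q| = √899 ≈ 29.983329
cos θ = 175 / (22.825424 · 29.983329) ≈ 0.25571
θ = arccos(0.25571) ≈ 75.2°

75.2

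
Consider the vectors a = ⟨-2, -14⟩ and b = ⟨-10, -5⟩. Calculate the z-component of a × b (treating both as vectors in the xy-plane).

(-2)·(-5) - (-14)·(-10) = 10 - 140 = -130

-130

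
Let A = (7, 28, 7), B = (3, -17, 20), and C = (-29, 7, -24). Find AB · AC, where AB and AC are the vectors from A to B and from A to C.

AB = B − A = (-4, -45, 13)
AC = C − A = (-36, -21, -31)
AB · AC = (-4)·(-36) + (-45)·(-21) + 13·(-31) = 144 + 945 - 403 = 686

686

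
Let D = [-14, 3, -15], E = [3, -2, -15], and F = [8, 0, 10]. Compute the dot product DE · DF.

389

DE = E − D = (17, -5, 0)
DF = F − D = (22, -3, 25)
DE · DF = 17·22 + (-5)·(-3) + 0·25 = 374 + 15 + 0 = 389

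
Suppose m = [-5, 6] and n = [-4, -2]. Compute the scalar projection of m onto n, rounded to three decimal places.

1.789

m · n = (-5)·(-4) + 6·(-2) = 20 - 12 = 8
|n| = √(16 + 4) = √20 ≈ 4.4721
comp_n m = 8 / √20 ≈ 1.789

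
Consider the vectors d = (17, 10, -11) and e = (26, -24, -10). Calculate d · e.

d · e = 17·26 + 10·(-24) + (-11)·(-10) = 442 - 240 + 110 = 312

312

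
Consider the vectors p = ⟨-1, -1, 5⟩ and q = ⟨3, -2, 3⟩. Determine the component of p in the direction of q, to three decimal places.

2.985

p · q = (-1)·3 + (-1)·(-2) + 5·3 = -3 + 2 + 15 = 14
|q| = √(9 + 4 + 9) = √22 ≈ 4.6904
comp_q p = 14 / √22 ≈ 2.985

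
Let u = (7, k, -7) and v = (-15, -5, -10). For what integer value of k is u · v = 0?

-7

u · v = 7·(-15) + k·(-5) + (-7)·(-10) = -35 - 5k
Set equal to 0: -5k = 35, so k = -7.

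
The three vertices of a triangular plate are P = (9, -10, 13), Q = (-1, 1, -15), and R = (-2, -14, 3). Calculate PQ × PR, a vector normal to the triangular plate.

(-222, 208, 161)

PQ = (-10, 11, -28)
PR = (-11, -4, -10)
i: 11·(-10) - (-28)·(-4) = -110 - 112 = -222
j: (-28)·(-11) - (-10)·(-10) = 308 - 100 = 208
k: (-10)·(-4) - 11·(-11) = 40 - (-121) = 161
PQ × PR = (-222, 208, 161)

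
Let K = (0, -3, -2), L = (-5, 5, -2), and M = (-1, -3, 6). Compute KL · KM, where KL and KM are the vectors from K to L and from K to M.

5

KL = L − K = (-5, 8, 0)
KM = M − K = (-1, 0, 8)
KL · KM = (-5)·(-1) + 8·0 + 0·8 = 5 + 0 + 0 = 5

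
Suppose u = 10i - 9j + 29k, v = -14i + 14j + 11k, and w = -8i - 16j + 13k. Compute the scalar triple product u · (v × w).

v × w:
i: 14·13 - 11·(-16) = 182 - (-176) = 358
j: 11·(-8) - (-14)·13 = -88 - (-182) = 94
k: (-14)·(-16) - 14·(-8) = 224 - (-112) = 336
v × w = (358, 94, 336)
u · (v × w) = 10·358 + (-9)·94 + 29·336 = 3580 - 846 + 9744 = 12478

12478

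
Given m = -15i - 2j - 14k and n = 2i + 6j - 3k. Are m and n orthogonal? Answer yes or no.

yes

m · n = (-15)·2 + (-2)·6 + (-14)·(-3) = -30 - 12 + 42 = 0
Zero, so the vectors are orthogonal.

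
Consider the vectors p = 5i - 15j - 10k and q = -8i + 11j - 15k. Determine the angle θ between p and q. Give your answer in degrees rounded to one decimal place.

98.3

p · q = 5·(-8) + (-15)·11 + (-10)·(-15) = -40 - 165 + 150 = -55
|p|² = 25 + 225 + 100 = 350,  |p| = √350 ≈ 18.708287
|q|² = 64 + 121 + 225 = 410,  |q| = √410 ≈ 20.248457
cos θ = -55 / (18.708287 · 20.248457) ≈ -0.14519
θ = arccos(-0.14519) ≈ 98.3°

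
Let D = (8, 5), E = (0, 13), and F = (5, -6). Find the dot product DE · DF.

-64

DE = E − D = (-8, 8)
DF = F − D = (-3, -11)
DE · DF = (-8)·(-3) + 8·(-11) = 24 - 88 = -64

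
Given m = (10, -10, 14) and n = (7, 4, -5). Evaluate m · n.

m · n = 10·7 + (-10)·4 + 14·(-5) = 70 - 40 - 70 = -40

-40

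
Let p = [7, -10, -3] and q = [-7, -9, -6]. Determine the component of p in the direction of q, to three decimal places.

p · q = 7·(-7) + (-10)·(-9) + (-3)·(-6) = -49 + 90 + 18 = 59
|q| = √(49 + 81 + 36) = √166 ≈ 12.8841
comp_q p = 59 / √166 ≈ 4.579

4.579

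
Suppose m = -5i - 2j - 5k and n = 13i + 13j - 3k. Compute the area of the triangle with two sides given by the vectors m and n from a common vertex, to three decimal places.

i: (-2)·(-3) - (-5)·13 = 6 - (-65) = 71
j: (-5)·13 - (-5)·(-3) = -65 - 15 = -80
k: (-5)·13 - (-2)·13 = -65 - (-26) = -39
m × n = (71, -80, -39)
|m × n| = √(71² + (-80)² + (-39)²) = √12962 ≈ 113.8508
area = ½ · 113.8508 ≈ 56.925

56.925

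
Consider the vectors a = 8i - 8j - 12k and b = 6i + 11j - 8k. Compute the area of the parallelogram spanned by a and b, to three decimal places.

i: (-8)·(-8) - (-12)·11 = 64 - (-132) = 196
j: (-12)·6 - 8·(-8) = -72 - (-64) = -8
k: 8·11 - (-8)·6 = 88 - (-48) = 136
a × b = (196, -8, 136)
|a × b| = √(196² + (-8)² + 136²) = √56976 ≈ 238.6965

238.696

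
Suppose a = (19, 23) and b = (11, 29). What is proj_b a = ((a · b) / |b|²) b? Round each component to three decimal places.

a · b = 19·11 + 23·29 = 209 + 667 = 876
|b|² = 121 + 841 = 962
proj_b a = (876/962) · (11, 29) ≈ (10.017, 26.407)

(10.017, 26.407)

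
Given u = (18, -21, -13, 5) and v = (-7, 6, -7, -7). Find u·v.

-196

u · v = 18·(-7) + (-21)·6 + (-13)·(-7) + 5·(-7) = -126 - 126 + 91 - 35 = -196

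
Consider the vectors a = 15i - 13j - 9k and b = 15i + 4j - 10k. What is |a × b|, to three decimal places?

304.641

i: (-13)·(-10) - (-9)·4 = 130 - (-36) = 166
j: (-9)·15 - 15·(-10) = -135 - (-150) = 15
k: 15·4 - (-13)·15 = 60 - (-195) = 255
a × b = (166, 15, 255)
|a × b| = √(166² + 15² + 255²) = √92806 ≈ 304.6408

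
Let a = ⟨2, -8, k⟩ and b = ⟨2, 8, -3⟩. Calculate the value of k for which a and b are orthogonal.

a · b = 2·2 + (-8)·8 + k·(-3) = -60 - 3k
Set equal to 0: -3k = 60, so k = -20.

-20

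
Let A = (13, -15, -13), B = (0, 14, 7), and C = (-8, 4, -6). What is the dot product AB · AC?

AB = B − A = (-13, 29, 20)
AC = C − A = (-21, 19, 7)
AB · AC = (-13)·(-21) + 29·19 + 20·7 = 273 + 551 + 140 = 964

964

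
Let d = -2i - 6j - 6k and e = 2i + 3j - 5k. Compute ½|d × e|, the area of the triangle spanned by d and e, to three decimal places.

i: (-6)·(-5) - (-6)·3 = 30 - (-18) = 48
j: (-6)·2 - (-2)·(-5) = -12 - 10 = -22
k: (-2)·3 - (-6)·2 = -6 - (-12) = 6
d × e = (48, -22, 6)
|d × e| = √(48² + (-22)² + 6²) = √2824 ≈ 53.1413
area = ½ · 53.1413 ≈ 26.571

26.571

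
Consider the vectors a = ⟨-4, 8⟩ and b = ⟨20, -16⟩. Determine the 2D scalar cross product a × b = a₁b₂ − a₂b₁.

-96

(-4)·(-16) - 8·20 = 64 - 160 = -96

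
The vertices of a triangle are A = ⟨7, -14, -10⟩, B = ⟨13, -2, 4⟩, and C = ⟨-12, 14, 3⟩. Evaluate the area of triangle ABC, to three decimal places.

287.597

AB = (6, 12, 14),  AC = (-19, 28, 13)
i: 12·13 - 14·28 = 156 - 392 = -236
j: 14·(-19) - 6·13 = -266 - 78 = -344
k: 6·28 - 12·(-19) = 168 - (-228) = 396
AB × AC = (-236, -344, 396)
|AB × AC| = √330848 ≈ 575.1939
area = ½ · 575.1939 ≈ 287.597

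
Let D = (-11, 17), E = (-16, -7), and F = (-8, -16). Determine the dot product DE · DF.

777

DE = E − D = (-5, -24)
DF = F − D = (3, -33)
DE · DF = (-5)·3 + (-24)·(-33) = -15 + 792 = 777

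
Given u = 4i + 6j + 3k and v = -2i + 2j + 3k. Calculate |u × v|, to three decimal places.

i: 6·3 - 3·2 = 18 - 6 = 12
j: 3·(-2) - 4·3 = -6 - 12 = -18
k: 4·2 - 6·(-2) = 8 - (-12) = 20
u × v = (12, -18, 20)
|u × v| = √(12² + (-18)² + 20²) = √868 ≈ 29.4618

29.462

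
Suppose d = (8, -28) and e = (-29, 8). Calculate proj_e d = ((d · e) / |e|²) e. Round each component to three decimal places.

d · e = 8·(-29) + (-28)·8 = -232 - 224 = -456
|e|² = 841 + 64 = 905
proj_e d = (-456/905) · (-29, 8) ≈ (14.612, -4.031)

(14.612, -4.031)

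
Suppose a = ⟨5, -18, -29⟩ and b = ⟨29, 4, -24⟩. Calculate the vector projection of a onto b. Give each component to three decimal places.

(15.562, 2.147, -12.879)

a · b = 5·29 + (-18)·4 + (-29)·(-24) = 145 - 72 + 696 = 769
|b|² = 841 + 16 + 576 = 1433
proj_b a = (769/1433) · (29, 4, -24) ≈ (15.562, 2.147, -12.879)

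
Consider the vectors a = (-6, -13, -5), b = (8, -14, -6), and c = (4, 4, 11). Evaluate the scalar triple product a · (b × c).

b × c:
i: (-14)·11 - (-6)·4 = -154 - (-24) = -130
j: (-6)·4 - 8·11 = -24 - 88 = -112
k: 8·4 - (-14)·4 = 32 - (-56) = 88
b × c = (-130, -112, 88)
a · (b × c) = (-6)·(-130) + (-13)·(-112) + (-5)·88 = 780 + 1456 - 440 = 1796

1796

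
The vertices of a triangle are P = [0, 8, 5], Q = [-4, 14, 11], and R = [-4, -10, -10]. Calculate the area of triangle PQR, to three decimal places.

64.413

PQ = (-4, 6, 6),  PR = (-4, -18, -15)
i: 6·(-15) - 6·(-18) = -90 - (-108) = 18
j: 6·(-4) - (-4)·(-15) = -24 - 60 = -84
k: (-4)·(-18) - 6·(-4) = 72 - (-24) = 96
PQ × PR = (18, -84, 96)
|PQ × PR| = √16596 ≈ 128.8255
area = ½ · 128.8255 ≈ 64.413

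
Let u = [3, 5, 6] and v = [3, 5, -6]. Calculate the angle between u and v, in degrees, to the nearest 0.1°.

91.6

u · v = 3·3 + 5·5 + 6·(-6) = 9 + 25 - 36 = -2
|u|² = 9 + 25 + 36 = 70,  |u| = √70 ≈ 8.366600
|v|² = 9 + 25 + 36 = 70,  |v| = √70 ≈ 8.366600
cos θ = -2 / (8.366600 · 8.366600) ≈ -0.02857
θ = arccos(-0.02857) ≈ 91.6°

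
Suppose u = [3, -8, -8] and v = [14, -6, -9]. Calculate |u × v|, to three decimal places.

128.984

i: (-8)·(-9) - (-8)·(-6) = 72 - 48 = 24
j: (-8)·14 - 3·(-9) = -112 - (-27) = -85
k: 3·(-6) - (-8)·14 = -18 - (-112) = 94
u × v = (24, -85, 94)
|u × v| = √(24² + (-85)² + 94²) = √16637 ≈ 128.9845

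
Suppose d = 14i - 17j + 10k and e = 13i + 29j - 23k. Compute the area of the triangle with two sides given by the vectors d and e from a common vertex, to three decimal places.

389.754

i: (-17)·(-23) - 10·29 = 391 - 290 = 101
j: 10·13 - 14·(-23) = 130 - (-322) = 452
k: 14·29 - (-17)·13 = 406 - (-221) = 627
d × e = (101, 452, 627)
|d × e| = √(101² + 452² + 627²) = √607634 ≈ 779.5088
area = ½ · 779.5088 ≈ 389.754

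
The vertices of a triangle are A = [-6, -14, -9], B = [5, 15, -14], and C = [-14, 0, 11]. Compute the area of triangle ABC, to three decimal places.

AB = (11, 29, -5),  AC = (-8, 14, 20)
i: 29·20 - (-5)·14 = 580 - (-70) = 650
j: (-5)·(-8) - 11·20 = 40 - 220 = -180
k: 11·14 - 29·(-8) = 154 - (-232) = 386
AB × AC = (650, -180, 386)
|AB × AC| = √603896 ≈ 777.1075
area = ½ · 777.1075 ≈ 388.554

388.554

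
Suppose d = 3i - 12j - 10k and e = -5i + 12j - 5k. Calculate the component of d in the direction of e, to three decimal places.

-7.826

d · e = 3·(-5) + (-12)·12 + (-10)·(-5) = -15 - 144 + 50 = -109
|e| = √(25 + 144 + 25) = √194 ≈ 13.9284
comp_e d = -109 / √194 ≈ -7.826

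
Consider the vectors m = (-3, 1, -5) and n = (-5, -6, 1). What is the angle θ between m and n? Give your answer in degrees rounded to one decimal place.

85.1

m · n = (-3)·(-5) + 1·(-6) + (-5)·1 = 15 - 6 - 5 = 4
|m|² = 9 + 1 + 25 = 35,  |m| = √35 ≈ 5.916080
|n|² = 25 + 36 + 1 = 62,  |n| = √62 ≈ 7.874008
cos θ = 4 / (5.916080 · 7.874008) ≈ 0.08587
θ = arccos(0.08587) ≈ 85.1°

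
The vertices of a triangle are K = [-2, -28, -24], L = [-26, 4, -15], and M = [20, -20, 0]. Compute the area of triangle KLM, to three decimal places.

686.715

KL = (-24, 32, 9),  KM = (22, 8, 24)
i: 32·24 - 9·8 = 768 - 72 = 696
j: 9·22 - (-24)·24 = 198 - (-576) = 774
k: (-24)·8 - 32·22 = -192 - 704 = -896
KL × KM = (696, 774, -896)
|KL × KM| = √1886308 ≈ 1373.4293
area = ½ · 1373.4293 ≈ 686.715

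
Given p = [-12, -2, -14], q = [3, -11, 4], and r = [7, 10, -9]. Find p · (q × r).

-2316

q × r:
i: (-11)·(-9) - 4·10 = 99 - 40 = 59
j: 4·7 - 3·(-9) = 28 - (-27) = 55
k: 3·10 - (-11)·7 = 30 - (-77) = 107
q × r = (59, 55, 107)
p · (q × r) = (-12)·59 + (-2)·55 + (-14)·107 = -708 - 110 - 1498 = -2316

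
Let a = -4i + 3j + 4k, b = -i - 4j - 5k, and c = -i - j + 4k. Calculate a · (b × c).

b × c:
i: (-4)·4 - (-5)·(-1) = -16 - 5 = -21
j: (-5)·(-1) - (-1)·4 = 5 - (-4) = 9
k: (-1)·(-1) - (-4)·(-1) = 1 - 4 = -3
b × c = (-21, 9, -3)
a · (b × c) = (-4)·(-21) + 3·9 + 4·(-3) = 84 + 27 - 12 = 99

99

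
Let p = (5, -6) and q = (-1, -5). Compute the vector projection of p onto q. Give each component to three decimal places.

(-0.962, -4.808)

p · q = 5·(-1) + (-6)·(-5) = -5 + 30 = 25
|q|² = 1 + 25 = 26
proj_q p = (25/26) · (-1, -5) ≈ (-0.962, -4.808)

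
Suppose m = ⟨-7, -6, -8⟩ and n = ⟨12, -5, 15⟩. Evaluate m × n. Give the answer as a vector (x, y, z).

(-130, 9, 107)

i: (-6)·15 - (-8)·(-5) = -90 - 40 = -130
j: (-8)·12 - (-7)·15 = -96 - (-105) = 9
k: (-7)·(-5) - (-6)·12 = 35 - (-72) = 107
m × n = (-130, 9, 107)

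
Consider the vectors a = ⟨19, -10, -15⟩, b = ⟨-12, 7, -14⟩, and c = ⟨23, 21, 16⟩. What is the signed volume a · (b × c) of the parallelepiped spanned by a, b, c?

b × c:
i: 7·16 - (-14)·21 = 112 - (-294) = 406
j: (-14)·23 - (-12)·16 = -322 - (-192) = -130
k: (-12)·21 - 7·23 = -252 - 161 = -413
b × c = (406, -130, -413)
a · (b × c) = 19·406 + (-10)·(-130) + (-15)·(-413) = 7714 + 1300 + 6195 = 15209

15209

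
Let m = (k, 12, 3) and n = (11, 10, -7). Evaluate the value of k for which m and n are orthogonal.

-9

m · n = k·11 + 12·10 + 3·(-7) = 99 + 11k
Set equal to 0: 11k = -99, so k = -9.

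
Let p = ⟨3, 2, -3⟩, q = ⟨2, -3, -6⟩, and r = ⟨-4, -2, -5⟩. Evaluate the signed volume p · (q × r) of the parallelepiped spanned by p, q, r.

125

q × r:
i: (-3)·(-5) - (-6)·(-2) = 15 - 12 = 3
j: (-6)·(-4) - 2·(-5) = 24 - (-10) = 34
k: 2·(-2) - (-3)·(-4) = -4 - 12 = -16
q × r = (3, 34, -16)
p · (q × r) = 3·3 + 2·34 + (-3)·(-16) = 9 + 68 + 48 = 125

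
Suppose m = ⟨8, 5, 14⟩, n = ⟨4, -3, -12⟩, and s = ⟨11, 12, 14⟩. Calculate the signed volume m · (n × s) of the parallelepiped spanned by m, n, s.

1010

n × s:
i: (-3)·14 - (-12)·12 = -42 - (-144) = 102
j: (-12)·11 - 4·14 = -132 - 56 = -188
k: 4·12 - (-3)·11 = 48 - (-33) = 81
n × s = (102, -188, 81)
m · (n × s) = 8·102 + 5·(-188) + 14·81 = 816 - 940 + 1134 = 1010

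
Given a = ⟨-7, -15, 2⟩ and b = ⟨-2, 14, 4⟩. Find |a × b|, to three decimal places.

157.175

i: (-15)·4 - 2·14 = -60 - 28 = -88
j: 2·(-2) - (-7)·4 = -4 - (-28) = 24
k: (-7)·14 - (-15)·(-2) = -98 - 30 = -128
a × b = (-88, 24, -128)
|a × b| = √((-88)² + 24² + (-128)²) = √24704 ≈ 157.1751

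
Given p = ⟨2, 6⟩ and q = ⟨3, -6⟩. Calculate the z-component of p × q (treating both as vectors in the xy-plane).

-30

2·(-6) - 6·3 = -12 - 18 = -30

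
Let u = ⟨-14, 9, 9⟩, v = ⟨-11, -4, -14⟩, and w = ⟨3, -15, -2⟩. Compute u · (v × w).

v × w:
i: (-4)·(-2) - (-14)·(-15) = 8 - 210 = -202
j: (-14)·3 - (-11)·(-2) = -42 - 22 = -64
k: (-11)·(-15) - (-4)·3 = 165 - (-12) = 177
v × w = (-202, -64, 177)
u · (v × w) = (-14)·(-202) + 9·(-64) + 9·177 = 2828 - 576 + 1593 = 3845

3845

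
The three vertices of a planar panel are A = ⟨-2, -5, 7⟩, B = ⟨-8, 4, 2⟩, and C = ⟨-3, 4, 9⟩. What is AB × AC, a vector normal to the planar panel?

(63, 17, -45)

AB = (-6, 9, -5)
AC = (-1, 9, 2)
i: 9·2 - (-5)·9 = 18 - (-45) = 63
j: (-5)·(-1) - (-6)·2 = 5 - (-12) = 17
k: (-6)·9 - 9·(-1) = -54 - (-9) = -45
AB × AC = (63, 17, -45)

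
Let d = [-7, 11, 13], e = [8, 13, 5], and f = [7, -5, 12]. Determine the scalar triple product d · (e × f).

e × f:
i: 13·12 - 5·(-5) = 156 - (-25) = 181
j: 5·7 - 8·12 = 35 - 96 = -61
k: 8·(-5) - 13·7 = -40 - 91 = -131
e × f = (181, -61, -131)
d · (e × f) = (-7)·181 + 11·(-61) + 13·(-131) = -1267 - 671 - 1703 = -3641

-3641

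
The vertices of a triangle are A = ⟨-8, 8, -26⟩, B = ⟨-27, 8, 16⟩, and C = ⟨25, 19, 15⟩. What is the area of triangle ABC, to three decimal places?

AB = (-19, 0, 42),  AC = (33, 11, 41)
i: 0·41 - 42·11 = 0 - 462 = -462
j: 42·33 - (-19)·41 = 1386 - (-779) = 2165
k: (-19)·11 - 0·33 = -209 - 0 = -209
AB × AC = (-462, 2165, -209)
|AB × AC| = √4944350 ≈ 2223.5894
area = ½ · 2223.5894 ≈ 1111.795

1111.795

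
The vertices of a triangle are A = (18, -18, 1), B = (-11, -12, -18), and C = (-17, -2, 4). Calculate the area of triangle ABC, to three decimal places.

428.283

AB = (-29, 6, -19),  AC = (-35, 16, 3)
i: 6·3 - (-19)·16 = 18 - (-304) = 322
j: (-19)·(-35) - (-29)·3 = 665 - (-87) = 752
k: (-29)·16 - 6·(-35) = -464 - (-210) = -254
AB × AC = (322, 752, -254)
|AB × AC| = √733704 ≈ 856.5652
area = ½ · 856.5652 ≈ 428.283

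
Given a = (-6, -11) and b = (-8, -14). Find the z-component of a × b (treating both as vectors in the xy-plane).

(-6)·(-14) - (-11)·(-8) = 84 - 88 = -4

-4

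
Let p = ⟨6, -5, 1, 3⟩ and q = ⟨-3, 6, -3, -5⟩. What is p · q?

-66

p · q = 6·(-3) + (-5)·6 + 1·(-3) + 3·(-5) = -18 - 30 - 3 - 15 = -66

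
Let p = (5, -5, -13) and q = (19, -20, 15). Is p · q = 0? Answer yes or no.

p · q = 5·19 + (-5)·(-20) + (-13)·15 = 95 + 100 - 195 = 0
Zero, so the vectors are orthogonal.

yes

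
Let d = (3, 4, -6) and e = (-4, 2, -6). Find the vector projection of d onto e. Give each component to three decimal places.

d · e = 3·(-4) + 4·2 + (-6)·(-6) = -12 + 8 + 36 = 32
|e|² = 16 + 4 + 36 = 56
proj_e d = (32/56) · (-4, 2, -6) ≈ (-2.286, 1.143, -3.429)

(-2.286, 1.143, -3.429)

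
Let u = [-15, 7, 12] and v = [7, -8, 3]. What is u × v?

i: 7·3 - 12·(-8) = 21 - (-96) = 117
j: 12·7 - (-15)·3 = 84 - (-45) = 129
k: (-15)·(-8) - 7·7 = 120 - 49 = 71
u × v = (117, 129, 71)

(117, 129, 71)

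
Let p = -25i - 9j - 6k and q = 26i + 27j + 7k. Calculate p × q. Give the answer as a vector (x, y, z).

(99, 19, -441)

i: (-9)·7 - (-6)·27 = -63 - (-162) = 99
j: (-6)·26 - (-25)·7 = -156 - (-175) = 19
k: (-25)·27 - (-9)·26 = -675 - (-234) = -441
p × q = (99, 19, -441)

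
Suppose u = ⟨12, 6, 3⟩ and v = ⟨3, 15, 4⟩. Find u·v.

138

u · v = 12·3 + 6·15 + 3·4 = 36 + 90 + 12 = 138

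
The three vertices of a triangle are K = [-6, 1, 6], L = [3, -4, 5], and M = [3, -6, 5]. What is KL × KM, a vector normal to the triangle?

(-2, 0, -18)

KL = (9, -5, -1)
KM = (9, -7, -1)
i: (-5)·(-1) - (-1)·(-7) = 5 - 7 = -2
j: (-1)·9 - 9·(-1) = -9 - (-9) = 0
k: 9·(-7) - (-5)·9 = -63 - (-45) = -18
KL × KM = (-2, 0, -18)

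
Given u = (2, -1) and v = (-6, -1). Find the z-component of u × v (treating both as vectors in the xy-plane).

2·(-1) - (-1)·(-6) = -2 - 6 = -8

-8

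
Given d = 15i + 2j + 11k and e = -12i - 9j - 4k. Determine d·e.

-242

d · e = 15·(-12) + 2·(-9) + 11·(-4) = -180 - 18 - 44 = -242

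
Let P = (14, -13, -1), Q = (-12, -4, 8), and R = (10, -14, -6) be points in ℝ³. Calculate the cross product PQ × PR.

PQ = (-26, 9, 9)
PR = (-4, -1, -5)
i: 9·(-5) - 9·(-1) = -45 - (-9) = -36
j: 9·(-4) - (-26)·(-5) = -36 - 130 = -166
k: (-26)·(-1) - 9·(-4) = 26 - (-36) = 62
PQ × PR = (-36, -166, 62)

(-36, -166, 62)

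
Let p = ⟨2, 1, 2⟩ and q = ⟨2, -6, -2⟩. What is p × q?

(10, 8, -14)

i: 1·(-2) - 2·(-6) = -2 - (-12) = 10
j: 2·2 - 2·(-2) = 4 - (-4) = 8
k: 2·(-6) - 1·2 = -12 - 2 = -14
p × q = (10, 8, -14)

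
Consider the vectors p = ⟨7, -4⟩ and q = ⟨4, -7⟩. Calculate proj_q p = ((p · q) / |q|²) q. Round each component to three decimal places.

(3.446, -6.031)

p · q = 7·4 + (-4)·(-7) = 28 + 28 = 56
|q|² = 16 + 49 = 65
proj_q p = (56/65) · (4, -7) ≈ (3.446, -6.031)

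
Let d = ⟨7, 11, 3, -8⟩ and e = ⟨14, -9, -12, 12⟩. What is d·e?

-133

d · e = 7·14 + 11·(-9) + 3·(-12) + (-8)·12 = 98 - 99 - 36 - 96 = -133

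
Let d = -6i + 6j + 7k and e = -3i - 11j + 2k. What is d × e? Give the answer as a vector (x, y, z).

(89, -9, 84)

i: 6·2 - 7·(-11) = 12 - (-77) = 89
j: 7·(-3) - (-6)·2 = -21 - (-12) = -9
k: (-6)·(-11) - 6·(-3) = 66 - (-18) = 84
d × e = (89, -9, 84)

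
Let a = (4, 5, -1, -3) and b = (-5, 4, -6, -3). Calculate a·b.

15

a · b = 4·(-5) + 5·4 + (-1)·(-6) + (-3)·(-3) = -20 + 20 + 6 + 9 = 15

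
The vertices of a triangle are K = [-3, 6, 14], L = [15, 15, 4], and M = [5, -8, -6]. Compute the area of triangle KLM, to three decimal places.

KL = (18, 9, -10),  KM = (8, -14, -20)
i: 9·(-20) - (-10)·(-14) = -180 - 140 = -320
j: (-10)·8 - 18·(-20) = -80 - (-360) = 280
k: 18·(-14) - 9·8 = -252 - 72 = -324
KL × KM = (-320, 280, -324)
|KL × KM| = √285776 ≈ 534.5802
area = ½ · 534.5802 ≈ 267.290

267.290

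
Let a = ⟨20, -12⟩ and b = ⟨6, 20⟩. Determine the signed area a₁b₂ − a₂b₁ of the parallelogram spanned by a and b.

20·20 - (-12)·6 = 400 - (-72) = 472

472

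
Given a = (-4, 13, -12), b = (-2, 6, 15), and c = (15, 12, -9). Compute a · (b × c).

4995

b × c:
i: 6·(-9) - 15·12 = -54 - 180 = -234
j: 15·15 - (-2)·(-9) = 225 - 18 = 207
k: (-2)·12 - 6·15 = -24 - 90 = -114
b × c = (-234, 207, -114)
a · (b × c) = (-4)·(-234) + 13·207 + (-12)·(-114) = 936 + 2691 + 1368 = 4995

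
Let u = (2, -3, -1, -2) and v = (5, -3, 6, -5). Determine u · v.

23

u · v = 2·5 + (-3)·(-3) + (-1)·6 + (-2)·(-5) = 10 + 9 - 6 + 10 = 23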